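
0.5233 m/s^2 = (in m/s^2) 0.5233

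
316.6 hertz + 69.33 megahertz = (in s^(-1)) 6.933e+07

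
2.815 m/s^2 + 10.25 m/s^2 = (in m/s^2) 13.06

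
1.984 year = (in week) 103.5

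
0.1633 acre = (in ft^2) 7113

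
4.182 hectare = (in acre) 10.33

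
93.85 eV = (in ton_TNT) 3.594e-27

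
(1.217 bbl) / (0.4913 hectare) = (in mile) 2.447e-08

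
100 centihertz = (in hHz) 0.01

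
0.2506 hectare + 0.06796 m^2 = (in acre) 0.6193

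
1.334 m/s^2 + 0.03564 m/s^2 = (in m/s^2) 1.37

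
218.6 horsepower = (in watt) 1.63e+05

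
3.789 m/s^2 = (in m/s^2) 3.789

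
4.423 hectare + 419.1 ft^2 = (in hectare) 4.427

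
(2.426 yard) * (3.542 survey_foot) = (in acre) 0.0005918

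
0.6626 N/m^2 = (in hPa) 0.006626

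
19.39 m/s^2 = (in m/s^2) 19.39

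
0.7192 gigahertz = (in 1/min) 4.315e+10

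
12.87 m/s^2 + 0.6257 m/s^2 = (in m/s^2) 13.5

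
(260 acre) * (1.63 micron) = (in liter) 1715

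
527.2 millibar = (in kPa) 52.72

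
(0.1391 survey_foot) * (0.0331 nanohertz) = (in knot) 2.728e-12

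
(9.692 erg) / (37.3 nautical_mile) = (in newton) 1.403e-11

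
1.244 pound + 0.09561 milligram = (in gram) 564.3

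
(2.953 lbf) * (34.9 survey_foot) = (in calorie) 33.4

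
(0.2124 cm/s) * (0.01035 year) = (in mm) 6.933e+05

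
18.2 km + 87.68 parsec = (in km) 2.706e+15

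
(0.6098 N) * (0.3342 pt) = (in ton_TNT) 1.718e-14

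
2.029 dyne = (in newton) 2.029e-05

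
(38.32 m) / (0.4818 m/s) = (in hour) 0.02209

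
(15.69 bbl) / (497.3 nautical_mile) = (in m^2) 2.708e-06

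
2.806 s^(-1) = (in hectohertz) 0.02806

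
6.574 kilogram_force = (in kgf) 6.574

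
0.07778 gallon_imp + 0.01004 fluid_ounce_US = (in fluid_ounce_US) 11.97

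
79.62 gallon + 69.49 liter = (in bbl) 2.333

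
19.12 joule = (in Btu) 0.01812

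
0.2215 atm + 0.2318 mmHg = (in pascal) 2.247e+04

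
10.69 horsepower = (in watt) 7972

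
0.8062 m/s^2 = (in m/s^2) 0.8062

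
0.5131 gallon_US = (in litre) 1.942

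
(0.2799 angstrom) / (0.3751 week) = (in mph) 2.76e-16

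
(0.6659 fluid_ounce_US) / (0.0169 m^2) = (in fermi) 1.165e+12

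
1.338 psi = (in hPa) 92.25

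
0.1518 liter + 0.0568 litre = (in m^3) 0.0002086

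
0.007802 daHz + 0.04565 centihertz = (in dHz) 0.7848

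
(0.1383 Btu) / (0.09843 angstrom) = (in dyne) 1.482e+18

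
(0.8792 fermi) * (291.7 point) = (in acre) 2.236e-20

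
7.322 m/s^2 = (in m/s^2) 7.322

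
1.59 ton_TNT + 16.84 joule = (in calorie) 1.59e+09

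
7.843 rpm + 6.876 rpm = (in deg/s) 88.31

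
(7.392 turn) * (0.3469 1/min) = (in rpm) 2.564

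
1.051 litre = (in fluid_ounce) 35.54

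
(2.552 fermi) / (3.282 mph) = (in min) 2.899e-17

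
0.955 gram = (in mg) 955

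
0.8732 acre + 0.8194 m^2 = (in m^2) 3535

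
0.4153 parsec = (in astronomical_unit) 8.566e+04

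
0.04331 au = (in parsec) 2.1e-07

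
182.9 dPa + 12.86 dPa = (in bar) 0.0001958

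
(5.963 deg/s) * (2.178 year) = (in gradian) 4.551e+08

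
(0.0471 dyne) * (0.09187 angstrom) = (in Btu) 4.101e-21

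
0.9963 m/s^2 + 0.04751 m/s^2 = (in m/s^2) 1.044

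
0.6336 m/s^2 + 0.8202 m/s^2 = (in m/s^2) 1.454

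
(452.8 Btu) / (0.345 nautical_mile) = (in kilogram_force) 76.24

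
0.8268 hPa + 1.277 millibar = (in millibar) 2.104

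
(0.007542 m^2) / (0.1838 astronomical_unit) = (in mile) 1.704e-16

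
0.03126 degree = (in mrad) 0.5456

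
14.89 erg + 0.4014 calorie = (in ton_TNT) 4.014e-10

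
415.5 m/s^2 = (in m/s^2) 415.5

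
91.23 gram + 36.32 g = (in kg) 0.1275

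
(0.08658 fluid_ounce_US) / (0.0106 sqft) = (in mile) 1.616e-06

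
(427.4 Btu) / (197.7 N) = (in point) 6.465e+06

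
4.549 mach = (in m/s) 1549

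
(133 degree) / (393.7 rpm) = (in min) 0.0009384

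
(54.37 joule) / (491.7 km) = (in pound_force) 2.486e-05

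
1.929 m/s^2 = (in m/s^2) 1.929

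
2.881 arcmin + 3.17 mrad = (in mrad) 4.008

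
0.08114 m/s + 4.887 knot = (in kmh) 9.343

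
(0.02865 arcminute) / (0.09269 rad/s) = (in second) 8.991e-05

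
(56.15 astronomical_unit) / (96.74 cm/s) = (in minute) 1.447e+11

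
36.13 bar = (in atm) 35.66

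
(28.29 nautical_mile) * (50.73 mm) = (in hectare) 0.2658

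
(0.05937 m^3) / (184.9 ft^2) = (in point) 9.797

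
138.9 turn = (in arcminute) 3e+06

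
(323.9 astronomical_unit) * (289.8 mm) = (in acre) 3.47e+09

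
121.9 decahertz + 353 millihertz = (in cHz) 1.219e+05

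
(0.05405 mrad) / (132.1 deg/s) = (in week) 3.876e-11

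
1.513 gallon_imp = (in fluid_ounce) 232.6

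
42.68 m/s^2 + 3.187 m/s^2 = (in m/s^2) 45.87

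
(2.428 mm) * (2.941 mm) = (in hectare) 7.141e-10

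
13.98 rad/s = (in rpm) 133.5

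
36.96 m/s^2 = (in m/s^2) 36.96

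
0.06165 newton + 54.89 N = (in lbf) 12.35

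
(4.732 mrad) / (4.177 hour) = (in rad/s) 3.147e-07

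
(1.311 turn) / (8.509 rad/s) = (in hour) 0.0002689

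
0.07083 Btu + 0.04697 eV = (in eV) 4.664e+20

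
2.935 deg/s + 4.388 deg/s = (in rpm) 1.22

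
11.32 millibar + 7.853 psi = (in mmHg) 414.6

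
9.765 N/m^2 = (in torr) 0.07324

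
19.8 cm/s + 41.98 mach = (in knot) 2.779e+04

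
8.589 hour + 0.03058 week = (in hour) 13.73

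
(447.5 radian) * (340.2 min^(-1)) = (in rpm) 2.423e+04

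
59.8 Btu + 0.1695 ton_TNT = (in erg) 7.093e+15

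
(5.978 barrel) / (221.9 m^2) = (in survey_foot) 0.01405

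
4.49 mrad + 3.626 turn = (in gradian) 1451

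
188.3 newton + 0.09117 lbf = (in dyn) 1.887e+07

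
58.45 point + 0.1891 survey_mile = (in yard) 332.8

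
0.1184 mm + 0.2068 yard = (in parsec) 6.132e-18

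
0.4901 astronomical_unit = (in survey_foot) 2.405e+11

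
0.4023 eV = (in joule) 6.446e-20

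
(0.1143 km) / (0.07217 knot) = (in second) 3079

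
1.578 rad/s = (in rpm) 15.07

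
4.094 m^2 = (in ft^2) 44.07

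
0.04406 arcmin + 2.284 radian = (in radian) 2.284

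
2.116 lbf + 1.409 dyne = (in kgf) 0.9598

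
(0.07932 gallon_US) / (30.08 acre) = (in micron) 0.002467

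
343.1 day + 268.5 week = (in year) 6.089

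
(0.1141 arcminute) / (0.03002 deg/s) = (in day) 7.332e-07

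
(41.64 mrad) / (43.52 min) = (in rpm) 0.0001523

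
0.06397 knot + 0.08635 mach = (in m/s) 29.44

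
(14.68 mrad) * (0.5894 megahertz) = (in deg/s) 4.957e+05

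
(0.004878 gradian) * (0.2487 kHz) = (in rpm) 0.182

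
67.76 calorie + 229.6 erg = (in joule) 283.5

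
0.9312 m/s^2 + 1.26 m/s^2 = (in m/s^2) 2.191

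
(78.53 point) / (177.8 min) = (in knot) 5.048e-06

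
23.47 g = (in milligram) 2.347e+04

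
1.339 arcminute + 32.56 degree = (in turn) 0.09051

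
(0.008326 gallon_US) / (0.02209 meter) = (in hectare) 1.427e-07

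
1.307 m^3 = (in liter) 1307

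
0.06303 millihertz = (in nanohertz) 6.303e+04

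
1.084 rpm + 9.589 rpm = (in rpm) 10.67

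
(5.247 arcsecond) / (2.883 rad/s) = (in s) 8.824e-06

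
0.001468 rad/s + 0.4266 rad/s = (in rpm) 4.088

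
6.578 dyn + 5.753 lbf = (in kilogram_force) 2.61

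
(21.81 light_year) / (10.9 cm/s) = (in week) 3.13e+12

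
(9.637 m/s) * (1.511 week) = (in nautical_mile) 4755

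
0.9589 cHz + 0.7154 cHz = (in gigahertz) 1.674e-11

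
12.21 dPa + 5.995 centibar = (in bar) 0.05996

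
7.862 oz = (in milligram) 2.229e+05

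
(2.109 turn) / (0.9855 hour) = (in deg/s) 0.214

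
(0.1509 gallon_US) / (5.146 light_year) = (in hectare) 1.173e-24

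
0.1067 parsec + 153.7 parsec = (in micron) 4.746e+24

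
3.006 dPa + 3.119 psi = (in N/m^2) 2.151e+04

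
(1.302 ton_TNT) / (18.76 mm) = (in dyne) 2.904e+16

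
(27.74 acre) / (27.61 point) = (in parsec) 3.735e-10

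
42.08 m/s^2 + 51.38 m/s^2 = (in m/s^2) 93.46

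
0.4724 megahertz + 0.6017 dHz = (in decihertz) 4.724e+06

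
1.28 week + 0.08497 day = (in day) 9.045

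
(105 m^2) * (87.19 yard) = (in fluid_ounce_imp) 2.946e+08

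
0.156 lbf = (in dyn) 6.939e+04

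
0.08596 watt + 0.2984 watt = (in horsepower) 0.0005154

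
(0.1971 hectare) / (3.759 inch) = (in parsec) 6.69e-13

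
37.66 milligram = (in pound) 8.303e-05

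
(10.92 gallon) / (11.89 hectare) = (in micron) 0.3477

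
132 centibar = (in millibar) 1320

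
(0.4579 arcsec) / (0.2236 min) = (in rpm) 1.58e-06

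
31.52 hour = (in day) 1.313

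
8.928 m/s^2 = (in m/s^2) 8.928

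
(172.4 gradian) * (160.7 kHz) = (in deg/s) 2.493e+07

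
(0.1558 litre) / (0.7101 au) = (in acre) 3.624e-19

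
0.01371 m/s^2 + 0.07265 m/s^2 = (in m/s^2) 0.08636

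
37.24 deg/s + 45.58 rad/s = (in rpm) 441.5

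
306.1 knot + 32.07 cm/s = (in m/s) 157.8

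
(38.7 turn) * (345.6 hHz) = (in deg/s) 4.815e+08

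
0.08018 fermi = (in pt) 2.273e-13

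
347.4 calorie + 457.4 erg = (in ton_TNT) 3.474e-07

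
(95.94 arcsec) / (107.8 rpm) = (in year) 1.307e-12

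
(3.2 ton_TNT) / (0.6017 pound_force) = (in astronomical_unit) 0.03344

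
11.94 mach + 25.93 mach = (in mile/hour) 2.884e+04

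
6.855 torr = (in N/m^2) 913.9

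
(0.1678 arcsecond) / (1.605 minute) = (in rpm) 8.067e-08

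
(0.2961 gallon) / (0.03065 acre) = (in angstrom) 9.037e+04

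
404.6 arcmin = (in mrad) 117.7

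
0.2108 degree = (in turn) 0.0005856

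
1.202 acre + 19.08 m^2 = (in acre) 1.207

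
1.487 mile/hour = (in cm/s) 66.47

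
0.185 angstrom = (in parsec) 5.995e-28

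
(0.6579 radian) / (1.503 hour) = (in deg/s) 0.006967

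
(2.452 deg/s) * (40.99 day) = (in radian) 1.516e+05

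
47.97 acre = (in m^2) 1.941e+05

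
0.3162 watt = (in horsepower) 0.000424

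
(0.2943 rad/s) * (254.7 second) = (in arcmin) 2.577e+05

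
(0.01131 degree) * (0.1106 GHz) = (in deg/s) 1.251e+06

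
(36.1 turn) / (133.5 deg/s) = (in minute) 1.622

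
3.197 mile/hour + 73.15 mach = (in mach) 73.15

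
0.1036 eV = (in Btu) 1.573e-23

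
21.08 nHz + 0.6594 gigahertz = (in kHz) 6.594e+05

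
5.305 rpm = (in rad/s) 0.5555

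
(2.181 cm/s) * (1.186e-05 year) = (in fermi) 8.157e+15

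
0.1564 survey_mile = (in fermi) 2.517e+17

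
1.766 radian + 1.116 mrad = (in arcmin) 6075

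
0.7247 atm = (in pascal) 7.343e+04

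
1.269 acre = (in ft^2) 5.528e+04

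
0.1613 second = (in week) 2.667e-07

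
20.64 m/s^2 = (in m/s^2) 20.64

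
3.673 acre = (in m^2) 1.486e+04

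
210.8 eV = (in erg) 3.377e-10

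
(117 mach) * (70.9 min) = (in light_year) 1.791e-08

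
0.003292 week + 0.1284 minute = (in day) 0.02313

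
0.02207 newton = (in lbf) 0.004962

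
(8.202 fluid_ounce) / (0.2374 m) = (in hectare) 1.022e-07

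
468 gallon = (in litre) 1772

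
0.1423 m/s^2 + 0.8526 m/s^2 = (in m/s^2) 0.9949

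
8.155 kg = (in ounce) 287.7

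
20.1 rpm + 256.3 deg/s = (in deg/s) 376.9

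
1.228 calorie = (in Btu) 0.00487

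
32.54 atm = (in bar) 32.97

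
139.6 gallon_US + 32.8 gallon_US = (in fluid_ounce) 2.207e+04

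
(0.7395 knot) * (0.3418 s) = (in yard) 0.1422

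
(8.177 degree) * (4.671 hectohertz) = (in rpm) 636.6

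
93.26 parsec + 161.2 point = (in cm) 2.878e+20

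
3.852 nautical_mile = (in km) 7.134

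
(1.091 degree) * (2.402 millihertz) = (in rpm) 0.0004368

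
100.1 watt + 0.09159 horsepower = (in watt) 168.4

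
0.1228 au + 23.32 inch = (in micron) 1.837e+16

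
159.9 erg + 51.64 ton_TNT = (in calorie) 5.164e+10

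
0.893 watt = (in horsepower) 0.001198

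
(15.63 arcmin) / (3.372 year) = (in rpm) 4.083e-10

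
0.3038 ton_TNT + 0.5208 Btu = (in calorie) 3.038e+08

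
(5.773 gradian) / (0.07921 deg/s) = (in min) 1.093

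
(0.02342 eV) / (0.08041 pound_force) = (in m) 1.049e-20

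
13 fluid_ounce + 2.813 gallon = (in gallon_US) 2.915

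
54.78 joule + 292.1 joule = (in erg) 3.469e+09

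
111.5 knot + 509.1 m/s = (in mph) 1267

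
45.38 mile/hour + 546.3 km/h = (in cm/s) 1.72e+04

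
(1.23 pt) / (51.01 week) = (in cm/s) 1.406e-09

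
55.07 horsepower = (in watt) 4.107e+04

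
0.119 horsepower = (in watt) 88.74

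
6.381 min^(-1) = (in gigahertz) 1.063e-10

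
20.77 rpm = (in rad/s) 2.175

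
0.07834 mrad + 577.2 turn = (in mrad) 3.627e+06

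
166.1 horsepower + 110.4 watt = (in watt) 1.24e+05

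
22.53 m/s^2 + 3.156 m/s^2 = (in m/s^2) 25.69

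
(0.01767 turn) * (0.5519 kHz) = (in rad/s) 61.27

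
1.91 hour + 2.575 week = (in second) 1.564e+06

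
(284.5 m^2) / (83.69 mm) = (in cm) 3.399e+05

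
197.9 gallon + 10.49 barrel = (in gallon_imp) 531.6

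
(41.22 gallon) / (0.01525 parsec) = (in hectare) 3.316e-20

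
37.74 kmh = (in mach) 0.03079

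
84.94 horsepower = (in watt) 6.334e+04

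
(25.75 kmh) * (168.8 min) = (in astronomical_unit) 4.843e-07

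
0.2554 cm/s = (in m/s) 0.002554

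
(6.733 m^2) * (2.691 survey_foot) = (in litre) 5523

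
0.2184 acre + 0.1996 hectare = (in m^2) 2880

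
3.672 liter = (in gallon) 0.97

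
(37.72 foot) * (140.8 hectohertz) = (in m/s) 1.619e+05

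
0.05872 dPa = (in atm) 5.795e-08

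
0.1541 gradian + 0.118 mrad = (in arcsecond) 523.6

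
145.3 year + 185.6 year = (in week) 1.725e+04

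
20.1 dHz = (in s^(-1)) 2.01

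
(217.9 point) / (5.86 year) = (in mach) 1.222e-12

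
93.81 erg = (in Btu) 8.891e-09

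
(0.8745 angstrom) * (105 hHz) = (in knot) 1.785e-06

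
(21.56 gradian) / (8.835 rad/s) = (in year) 1.216e-09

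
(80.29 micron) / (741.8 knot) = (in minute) 3.507e-09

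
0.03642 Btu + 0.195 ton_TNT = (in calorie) 1.95e+08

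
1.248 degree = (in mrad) 21.78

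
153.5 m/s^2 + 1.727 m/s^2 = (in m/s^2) 155.2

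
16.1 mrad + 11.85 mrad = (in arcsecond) 5765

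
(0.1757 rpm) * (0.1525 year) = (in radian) 8.849e+04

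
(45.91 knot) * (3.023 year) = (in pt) 6.382e+12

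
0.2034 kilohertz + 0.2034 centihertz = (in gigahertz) 2.034e-07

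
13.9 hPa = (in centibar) 1.39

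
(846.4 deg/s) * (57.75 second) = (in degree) 4.888e+04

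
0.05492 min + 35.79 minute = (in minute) 35.84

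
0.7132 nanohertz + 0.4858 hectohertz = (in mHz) 4.858e+04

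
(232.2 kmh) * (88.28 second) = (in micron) 5.694e+09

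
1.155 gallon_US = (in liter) 4.372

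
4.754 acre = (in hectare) 1.924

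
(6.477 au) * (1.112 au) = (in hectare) 1.612e+19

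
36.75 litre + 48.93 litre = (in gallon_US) 22.63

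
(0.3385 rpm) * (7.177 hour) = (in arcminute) 3.149e+06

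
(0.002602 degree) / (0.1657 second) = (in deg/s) 0.0157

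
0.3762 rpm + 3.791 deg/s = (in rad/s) 0.1056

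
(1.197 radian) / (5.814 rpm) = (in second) 1.966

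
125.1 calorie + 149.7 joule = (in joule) 673.1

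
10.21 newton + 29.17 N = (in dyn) 3.938e+06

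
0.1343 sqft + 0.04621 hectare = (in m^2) 462.1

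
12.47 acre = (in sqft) 5.432e+05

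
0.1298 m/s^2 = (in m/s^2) 0.1298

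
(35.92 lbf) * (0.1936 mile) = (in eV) 3.107e+23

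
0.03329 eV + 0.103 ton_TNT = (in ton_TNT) 0.103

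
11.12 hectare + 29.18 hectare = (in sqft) 4.338e+06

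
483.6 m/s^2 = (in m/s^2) 483.6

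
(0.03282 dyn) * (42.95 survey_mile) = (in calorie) 0.005422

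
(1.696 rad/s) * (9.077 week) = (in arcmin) 3.201e+10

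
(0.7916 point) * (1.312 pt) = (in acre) 3.194e-11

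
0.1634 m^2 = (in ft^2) 1.759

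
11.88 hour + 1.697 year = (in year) 1.698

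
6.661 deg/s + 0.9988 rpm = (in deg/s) 12.65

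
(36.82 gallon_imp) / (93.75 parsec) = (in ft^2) 6.228e-19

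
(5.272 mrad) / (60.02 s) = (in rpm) 0.0008388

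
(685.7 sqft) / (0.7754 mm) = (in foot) 2.695e+05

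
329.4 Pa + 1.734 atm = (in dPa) 1.76e+06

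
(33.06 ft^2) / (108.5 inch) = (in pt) 3159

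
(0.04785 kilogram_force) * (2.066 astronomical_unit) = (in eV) 9.052e+29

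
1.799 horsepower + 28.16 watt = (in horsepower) 1.837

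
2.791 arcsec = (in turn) 2.154e-06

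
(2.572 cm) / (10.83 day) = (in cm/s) 2.749e-06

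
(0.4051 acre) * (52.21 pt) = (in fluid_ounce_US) 1.021e+06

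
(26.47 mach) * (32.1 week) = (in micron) 1.75e+17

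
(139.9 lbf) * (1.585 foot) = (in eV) 1.876e+21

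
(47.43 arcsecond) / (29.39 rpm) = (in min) 1.245e-06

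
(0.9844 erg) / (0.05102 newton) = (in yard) 2.11e-06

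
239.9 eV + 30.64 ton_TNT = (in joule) 1.282e+11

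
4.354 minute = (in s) 261.2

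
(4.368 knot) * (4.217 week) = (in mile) 3561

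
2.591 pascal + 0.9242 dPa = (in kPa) 0.002683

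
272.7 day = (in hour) 6545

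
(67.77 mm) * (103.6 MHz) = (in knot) 1.365e+07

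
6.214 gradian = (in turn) 0.01554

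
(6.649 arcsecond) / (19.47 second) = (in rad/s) 1.656e-06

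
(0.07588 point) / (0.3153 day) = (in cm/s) 9.826e-08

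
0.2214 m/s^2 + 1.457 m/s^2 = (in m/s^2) 1.678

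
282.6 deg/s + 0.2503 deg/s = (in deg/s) 282.9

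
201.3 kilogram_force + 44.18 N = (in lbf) 453.7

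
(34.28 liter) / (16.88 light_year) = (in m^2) 2.147e-19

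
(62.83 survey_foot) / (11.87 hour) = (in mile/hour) 0.001002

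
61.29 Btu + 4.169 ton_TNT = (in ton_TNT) 4.169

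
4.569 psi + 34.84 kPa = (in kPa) 66.34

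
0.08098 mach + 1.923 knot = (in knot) 55.52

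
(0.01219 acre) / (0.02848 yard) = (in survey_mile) 1.177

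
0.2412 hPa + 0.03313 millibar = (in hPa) 0.2743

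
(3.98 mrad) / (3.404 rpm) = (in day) 1.292e-07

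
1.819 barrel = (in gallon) 76.4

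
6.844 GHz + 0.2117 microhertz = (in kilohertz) 6.844e+06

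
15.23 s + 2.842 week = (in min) 2.865e+04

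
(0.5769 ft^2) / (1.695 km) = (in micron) 31.62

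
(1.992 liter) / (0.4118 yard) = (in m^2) 0.00529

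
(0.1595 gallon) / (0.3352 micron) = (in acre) 0.4451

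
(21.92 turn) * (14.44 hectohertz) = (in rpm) 1.899e+06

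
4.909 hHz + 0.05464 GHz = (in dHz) 5.464e+08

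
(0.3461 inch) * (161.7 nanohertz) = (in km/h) 5.117e-09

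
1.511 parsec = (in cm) 4.662e+18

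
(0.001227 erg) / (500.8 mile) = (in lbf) 3.423e-17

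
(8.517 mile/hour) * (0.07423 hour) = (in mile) 0.6322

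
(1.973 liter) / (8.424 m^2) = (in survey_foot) 0.0007684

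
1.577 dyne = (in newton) 1.577e-05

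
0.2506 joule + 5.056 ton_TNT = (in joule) 2.115e+10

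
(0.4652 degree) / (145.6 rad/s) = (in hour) 1.549e-08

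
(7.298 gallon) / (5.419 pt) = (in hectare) 0.001445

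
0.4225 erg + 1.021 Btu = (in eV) 6.723e+21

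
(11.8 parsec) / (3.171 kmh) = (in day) 4.784e+12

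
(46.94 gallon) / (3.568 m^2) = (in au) 3.329e-13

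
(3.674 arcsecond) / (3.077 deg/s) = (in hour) 9.213e-08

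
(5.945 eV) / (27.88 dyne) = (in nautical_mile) 1.845e-18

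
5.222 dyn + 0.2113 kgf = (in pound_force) 0.4658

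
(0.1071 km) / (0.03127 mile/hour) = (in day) 0.08868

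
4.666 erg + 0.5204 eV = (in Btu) 4.423e-10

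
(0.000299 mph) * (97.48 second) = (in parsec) 4.223e-19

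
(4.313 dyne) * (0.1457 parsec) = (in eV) 1.21e+30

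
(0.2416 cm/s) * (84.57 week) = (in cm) 1.236e+07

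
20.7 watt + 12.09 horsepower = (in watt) 9036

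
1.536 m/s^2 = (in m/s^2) 1.536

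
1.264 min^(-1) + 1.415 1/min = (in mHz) 44.65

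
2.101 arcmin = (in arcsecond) 126.1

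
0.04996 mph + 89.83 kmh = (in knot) 48.55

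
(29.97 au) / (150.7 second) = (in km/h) 1.071e+11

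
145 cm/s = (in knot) 2.819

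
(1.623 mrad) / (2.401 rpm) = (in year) 2.047e-10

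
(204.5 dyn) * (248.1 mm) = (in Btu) 4.809e-07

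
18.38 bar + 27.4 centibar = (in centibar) 1865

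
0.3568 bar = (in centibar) 35.68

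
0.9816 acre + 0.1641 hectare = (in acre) 1.387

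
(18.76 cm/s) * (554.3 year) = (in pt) 9.296e+12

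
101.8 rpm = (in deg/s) 610.8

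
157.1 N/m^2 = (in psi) 0.02279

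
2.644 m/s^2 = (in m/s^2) 2.644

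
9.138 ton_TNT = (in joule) 3.823e+10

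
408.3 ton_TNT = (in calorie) 4.083e+11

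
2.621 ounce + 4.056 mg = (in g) 74.31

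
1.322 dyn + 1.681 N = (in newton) 1.681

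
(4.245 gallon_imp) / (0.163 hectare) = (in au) 7.914e-17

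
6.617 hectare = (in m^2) 6.617e+04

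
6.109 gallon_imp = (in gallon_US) 7.337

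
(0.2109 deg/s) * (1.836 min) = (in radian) 0.4055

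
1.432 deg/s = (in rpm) 0.2387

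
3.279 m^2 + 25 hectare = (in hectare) 25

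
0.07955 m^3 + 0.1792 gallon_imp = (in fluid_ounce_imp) 2828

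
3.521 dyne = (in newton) 3.521e-05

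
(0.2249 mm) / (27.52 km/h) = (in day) 3.405e-10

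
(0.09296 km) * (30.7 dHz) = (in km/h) 1027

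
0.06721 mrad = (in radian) 6.721e-05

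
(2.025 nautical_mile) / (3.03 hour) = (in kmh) 1.238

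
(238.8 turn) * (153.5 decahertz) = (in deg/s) 1.32e+08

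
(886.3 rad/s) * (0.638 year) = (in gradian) 1.135e+12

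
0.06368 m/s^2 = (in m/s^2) 0.06368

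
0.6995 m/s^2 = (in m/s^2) 0.6995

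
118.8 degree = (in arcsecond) 4.277e+05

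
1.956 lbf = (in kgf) 0.8872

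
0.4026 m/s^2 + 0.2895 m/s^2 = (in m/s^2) 0.6921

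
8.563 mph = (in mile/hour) 8.563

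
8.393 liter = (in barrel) 0.05279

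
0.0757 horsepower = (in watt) 56.45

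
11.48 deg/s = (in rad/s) 0.2004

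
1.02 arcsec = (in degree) 0.0002833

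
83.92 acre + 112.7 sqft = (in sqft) 3.656e+06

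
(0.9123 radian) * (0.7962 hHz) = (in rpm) 693.6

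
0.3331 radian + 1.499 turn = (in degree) 558.7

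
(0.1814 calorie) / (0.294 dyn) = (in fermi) 2.582e+20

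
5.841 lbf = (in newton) 25.98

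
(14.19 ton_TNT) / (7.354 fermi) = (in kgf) 8.232e+23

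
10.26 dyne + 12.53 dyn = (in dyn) 22.79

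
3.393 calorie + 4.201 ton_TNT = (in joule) 1.758e+10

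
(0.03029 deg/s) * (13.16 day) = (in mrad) 6.011e+05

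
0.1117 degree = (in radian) 0.00195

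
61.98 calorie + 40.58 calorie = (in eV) 2.678e+21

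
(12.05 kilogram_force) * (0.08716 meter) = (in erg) 1.03e+08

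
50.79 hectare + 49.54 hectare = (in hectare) 100.3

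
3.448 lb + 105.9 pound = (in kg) 49.6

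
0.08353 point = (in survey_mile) 1.831e-08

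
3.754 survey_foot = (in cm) 114.4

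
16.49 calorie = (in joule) 68.99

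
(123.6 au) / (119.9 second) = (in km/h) 5.552e+11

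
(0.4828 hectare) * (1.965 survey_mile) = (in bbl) 9.603e+07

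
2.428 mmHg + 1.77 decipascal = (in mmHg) 2.429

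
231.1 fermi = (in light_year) 2.443e-29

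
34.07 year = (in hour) 2.985e+05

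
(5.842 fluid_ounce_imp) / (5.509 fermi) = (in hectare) 3.013e+06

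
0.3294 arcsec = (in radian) 1.597e-06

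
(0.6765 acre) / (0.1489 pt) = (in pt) 1.477e+11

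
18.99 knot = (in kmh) 35.17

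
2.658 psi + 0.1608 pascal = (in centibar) 18.33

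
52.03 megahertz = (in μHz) 5.203e+13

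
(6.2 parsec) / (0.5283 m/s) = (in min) 6.035e+15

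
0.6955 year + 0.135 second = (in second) 2.193e+07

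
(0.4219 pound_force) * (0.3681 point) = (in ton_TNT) 5.825e-14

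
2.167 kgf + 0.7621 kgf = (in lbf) 6.458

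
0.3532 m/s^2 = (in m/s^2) 0.3532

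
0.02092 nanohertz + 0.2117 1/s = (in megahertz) 2.117e-07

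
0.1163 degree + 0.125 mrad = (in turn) 0.0003429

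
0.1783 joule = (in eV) 1.113e+18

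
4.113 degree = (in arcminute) 246.8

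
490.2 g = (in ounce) 17.29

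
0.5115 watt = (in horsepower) 0.0006859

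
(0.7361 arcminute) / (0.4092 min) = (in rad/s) 8.721e-06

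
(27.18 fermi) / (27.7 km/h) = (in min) 5.887e-17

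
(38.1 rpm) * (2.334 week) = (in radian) 5.632e+06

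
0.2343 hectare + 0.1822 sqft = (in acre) 0.579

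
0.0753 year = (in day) 27.48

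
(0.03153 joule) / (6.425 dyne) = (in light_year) 5.187e-14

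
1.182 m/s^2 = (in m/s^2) 1.182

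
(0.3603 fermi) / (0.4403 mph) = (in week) 3.027e-21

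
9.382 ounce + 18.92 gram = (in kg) 0.2849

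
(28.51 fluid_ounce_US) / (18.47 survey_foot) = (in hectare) 1.498e-08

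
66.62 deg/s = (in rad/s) 1.163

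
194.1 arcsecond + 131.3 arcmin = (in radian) 0.03913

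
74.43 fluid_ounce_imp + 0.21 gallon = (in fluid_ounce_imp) 102.4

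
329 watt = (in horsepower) 0.4412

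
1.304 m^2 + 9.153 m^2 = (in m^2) 10.46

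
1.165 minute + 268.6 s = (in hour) 0.09403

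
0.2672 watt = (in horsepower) 0.0003583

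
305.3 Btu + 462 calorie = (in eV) 2.023e+24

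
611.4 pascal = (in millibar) 6.114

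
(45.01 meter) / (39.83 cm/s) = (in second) 113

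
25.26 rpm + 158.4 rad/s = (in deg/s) 9227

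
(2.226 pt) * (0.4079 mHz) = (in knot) 6.226e-07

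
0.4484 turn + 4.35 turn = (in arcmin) 1.036e+05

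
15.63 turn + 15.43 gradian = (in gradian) 6267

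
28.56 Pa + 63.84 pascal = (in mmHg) 0.6931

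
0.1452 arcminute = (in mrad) 0.04224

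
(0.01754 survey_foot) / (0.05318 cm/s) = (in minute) 0.1676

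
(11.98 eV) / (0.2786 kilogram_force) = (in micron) 7.025e-13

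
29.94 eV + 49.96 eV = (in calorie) 3.06e-18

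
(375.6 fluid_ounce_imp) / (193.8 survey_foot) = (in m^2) 0.0001807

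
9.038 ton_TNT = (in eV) 2.36e+29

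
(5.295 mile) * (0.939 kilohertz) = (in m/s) 8.002e+06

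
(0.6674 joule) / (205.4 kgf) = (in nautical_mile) 1.789e-07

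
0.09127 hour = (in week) 0.0005433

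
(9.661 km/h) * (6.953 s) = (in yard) 20.41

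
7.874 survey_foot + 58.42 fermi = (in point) 6803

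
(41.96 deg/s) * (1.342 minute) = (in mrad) 5.897e+04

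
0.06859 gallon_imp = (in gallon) 0.08237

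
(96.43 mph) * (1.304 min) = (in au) 2.255e-08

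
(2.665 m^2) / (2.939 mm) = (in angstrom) 9.068e+12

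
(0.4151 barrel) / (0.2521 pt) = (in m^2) 742.1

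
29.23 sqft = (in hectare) 0.0002716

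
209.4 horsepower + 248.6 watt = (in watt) 1.564e+05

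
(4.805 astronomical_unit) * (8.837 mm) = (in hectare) 6.352e+05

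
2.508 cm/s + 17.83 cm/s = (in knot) 0.3953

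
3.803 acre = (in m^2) 1.539e+04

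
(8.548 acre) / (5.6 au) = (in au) 2.76e-19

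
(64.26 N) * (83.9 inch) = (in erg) 1.369e+09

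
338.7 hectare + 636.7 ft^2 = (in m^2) 3.387e+06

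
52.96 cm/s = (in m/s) 0.5296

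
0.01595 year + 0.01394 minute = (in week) 0.8317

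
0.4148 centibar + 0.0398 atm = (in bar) 0.04448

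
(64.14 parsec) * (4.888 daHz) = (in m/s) 9.674e+19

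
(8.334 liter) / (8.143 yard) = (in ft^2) 0.01205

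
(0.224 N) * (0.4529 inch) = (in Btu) 2.442e-06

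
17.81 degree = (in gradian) 19.79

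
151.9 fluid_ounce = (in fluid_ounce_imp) 158.1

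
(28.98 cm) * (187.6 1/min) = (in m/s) 0.9061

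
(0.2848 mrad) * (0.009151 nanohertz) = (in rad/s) 2.606e-15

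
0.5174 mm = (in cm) 0.05174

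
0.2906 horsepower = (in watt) 216.7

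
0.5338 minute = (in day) 0.0003707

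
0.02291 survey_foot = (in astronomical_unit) 4.668e-14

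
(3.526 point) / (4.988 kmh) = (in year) 2.847e-11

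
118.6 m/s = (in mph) 265.3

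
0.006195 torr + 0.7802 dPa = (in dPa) 9.04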